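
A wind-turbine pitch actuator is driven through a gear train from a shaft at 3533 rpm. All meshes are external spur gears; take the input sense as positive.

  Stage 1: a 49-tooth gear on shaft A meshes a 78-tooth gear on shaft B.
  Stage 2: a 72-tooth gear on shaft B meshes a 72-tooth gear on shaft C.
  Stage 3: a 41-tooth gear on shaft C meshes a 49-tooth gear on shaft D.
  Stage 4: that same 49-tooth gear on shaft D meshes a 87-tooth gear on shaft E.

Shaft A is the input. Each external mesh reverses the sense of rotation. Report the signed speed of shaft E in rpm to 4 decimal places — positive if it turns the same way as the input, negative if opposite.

+1045.9471 rpm (same as input, |ω| = 1045.9471 rpm)

Stage 1 [49T→78T]: ω = 3533.0000×49/78 = 2219.4487 rpm, dir flips to −; running = −2219.4487
Stage 2 [72T→72T]: ω = 2219.4487×72/72 = 2219.4487 rpm, dir flips to +; running = +2219.4487
Stage 3 [41T→49T]: ω = 2219.4487×41/49 = 1857.0897 rpm, dir flips to −; running = −1857.0897
Stage 4 [49T→87T]: ω = 1857.0897×49/87 = 1045.9471 rpm, dir flips to +; running = +1045.9471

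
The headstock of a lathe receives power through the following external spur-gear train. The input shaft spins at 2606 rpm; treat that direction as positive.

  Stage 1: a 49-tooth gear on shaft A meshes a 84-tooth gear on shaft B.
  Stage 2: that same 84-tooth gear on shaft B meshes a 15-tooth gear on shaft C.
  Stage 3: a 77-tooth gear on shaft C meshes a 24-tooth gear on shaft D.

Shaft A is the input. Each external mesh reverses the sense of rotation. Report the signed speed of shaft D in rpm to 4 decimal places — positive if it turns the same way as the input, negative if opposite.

-27312.3278 rpm (opposite to input, |ω| = 27312.3278 rpm)

Stage 1 [49T→84T]: ω = 2606.0000×49/84 = 1520.1667 rpm, dir flips to −; running = −1520.1667
Stage 2 [84T→15T]: ω = 1520.1667×84/15 = 8512.9333 rpm, dir flips to +; running = +8512.9333
Stage 3 [77T→24T]: ω = 8512.9333×77/24 = 27312.3278 rpm, dir flips to −; running = −27312.3278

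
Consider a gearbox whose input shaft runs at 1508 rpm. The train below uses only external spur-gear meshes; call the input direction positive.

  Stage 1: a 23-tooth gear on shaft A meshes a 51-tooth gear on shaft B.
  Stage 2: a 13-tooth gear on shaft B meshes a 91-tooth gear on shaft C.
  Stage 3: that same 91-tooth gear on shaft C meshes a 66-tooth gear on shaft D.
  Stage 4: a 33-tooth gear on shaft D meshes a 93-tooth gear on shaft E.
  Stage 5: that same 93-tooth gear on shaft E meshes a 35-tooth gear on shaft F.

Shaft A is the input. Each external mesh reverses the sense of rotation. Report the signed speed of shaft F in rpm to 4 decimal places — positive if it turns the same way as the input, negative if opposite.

Stage 1 [23T→51T]: ω = 1508.0000×23/51 = 680.0784 rpm, dir flips to −; running = −680.0784
Stage 2 [13T→91T]: ω = 680.0784×13/91 = 97.1541 rpm, dir flips to +; running = +97.1541
Stage 3 [91T→66T]: ω = 97.1541×91/66 = 133.9548 rpm, dir flips to −; running = −133.9548
Stage 4 [33T→93T]: ω = 133.9548×33/93 = 47.5324 rpm, dir flips to +; running = +47.5324
Stage 5 [93T→35T]: ω = 47.5324×93/35 = 126.3003 rpm, dir flips to −; running = −126.3003

-126.3003 rpm (opposite to input, |ω| = 126.3003 rpm)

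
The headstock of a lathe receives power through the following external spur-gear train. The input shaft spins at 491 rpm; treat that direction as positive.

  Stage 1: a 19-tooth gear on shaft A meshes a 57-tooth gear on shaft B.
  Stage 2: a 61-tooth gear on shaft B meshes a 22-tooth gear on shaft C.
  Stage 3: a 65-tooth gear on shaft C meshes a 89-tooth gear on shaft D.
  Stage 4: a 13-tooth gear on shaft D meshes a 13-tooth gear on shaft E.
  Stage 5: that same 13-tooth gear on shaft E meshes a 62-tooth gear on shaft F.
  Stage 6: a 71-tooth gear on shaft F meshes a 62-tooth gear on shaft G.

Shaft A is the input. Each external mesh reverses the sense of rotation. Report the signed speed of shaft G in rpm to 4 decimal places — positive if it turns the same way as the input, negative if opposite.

Stage 1 [19T→57T]: ω = 491.0000×19/57 = 163.6667 rpm, dir flips to −; running = −163.6667
Stage 2 [61T→22T]: ω = 163.6667×61/22 = 453.8030 rpm, dir flips to +; running = +453.8030
Stage 3 [65T→89T]: ω = 453.8030×65/89 = 331.4292 rpm, dir flips to −; running = −331.4292
Stage 4 [13T→13T]: ω = 331.4292×13/13 = 331.4292 rpm, dir flips to +; running = +331.4292
Stage 5 [13T→62T]: ω = 331.4292×13/62 = 69.4932 rpm, dir flips to −; running = −69.4932
Stage 6 [71T→62T]: ω = 69.4932×71/62 = 79.5809 rpm, dir flips to +; running = +79.5809

+79.5809 rpm (same as input, |ω| = 79.5809 rpm)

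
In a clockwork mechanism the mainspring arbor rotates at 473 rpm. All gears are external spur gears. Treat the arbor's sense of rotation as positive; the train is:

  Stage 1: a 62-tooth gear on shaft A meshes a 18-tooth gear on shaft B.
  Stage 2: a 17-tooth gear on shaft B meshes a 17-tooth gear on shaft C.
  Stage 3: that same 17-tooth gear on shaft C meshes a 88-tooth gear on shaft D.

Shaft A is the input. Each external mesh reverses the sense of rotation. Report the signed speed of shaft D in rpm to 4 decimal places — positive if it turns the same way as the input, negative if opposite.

-314.7361 rpm (opposite to input, |ω| = 314.7361 rpm)

Stage 1 [62T→18T]: ω = 473.0000×62/18 = 1629.2222 rpm, dir flips to −; running = −1629.2222
Stage 2 [17T→17T]: ω = 1629.2222×17/17 = 1629.2222 rpm, dir flips to +; running = +1629.2222
Stage 3 [17T→88T]: ω = 1629.2222×17/88 = 314.7361 rpm, dir flips to −; running = −314.7361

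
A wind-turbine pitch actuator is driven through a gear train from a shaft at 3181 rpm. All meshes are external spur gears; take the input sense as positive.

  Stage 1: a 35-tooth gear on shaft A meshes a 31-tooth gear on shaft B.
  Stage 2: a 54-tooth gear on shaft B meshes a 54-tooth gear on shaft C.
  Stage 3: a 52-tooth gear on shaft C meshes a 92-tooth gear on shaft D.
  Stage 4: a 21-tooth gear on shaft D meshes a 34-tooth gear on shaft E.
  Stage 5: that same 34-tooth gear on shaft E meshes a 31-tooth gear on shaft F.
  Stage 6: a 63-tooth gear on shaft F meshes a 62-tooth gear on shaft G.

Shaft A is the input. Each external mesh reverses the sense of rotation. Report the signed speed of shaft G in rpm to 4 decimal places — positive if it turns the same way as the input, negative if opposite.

Stage 1 [35T→31T]: ω = 3181.0000×35/31 = 3591.4516 rpm, dir flips to −; running = −3591.4516
Stage 2 [54T→54T]: ω = 3591.4516×54/54 = 3591.4516 rpm, dir flips to +; running = +3591.4516
Stage 3 [52T→92T]: ω = 3591.4516×52/92 = 2029.9509 rpm, dir flips to −; running = −2029.9509
Stage 4 [21T→34T]: ω = 2029.9509×21/34 = 1253.7932 rpm, dir flips to +; running = +1253.7932
Stage 5 [34T→31T]: ω = 1253.7932×34/31 = 1375.1280 rpm, dir flips to −; running = −1375.1280
Stage 6 [63T→62T]: ω = 1375.1280×63/62 = 1397.3075 rpm, dir flips to +; running = +1397.3075

+1397.3075 rpm (same as input, |ω| = 1397.3075 rpm)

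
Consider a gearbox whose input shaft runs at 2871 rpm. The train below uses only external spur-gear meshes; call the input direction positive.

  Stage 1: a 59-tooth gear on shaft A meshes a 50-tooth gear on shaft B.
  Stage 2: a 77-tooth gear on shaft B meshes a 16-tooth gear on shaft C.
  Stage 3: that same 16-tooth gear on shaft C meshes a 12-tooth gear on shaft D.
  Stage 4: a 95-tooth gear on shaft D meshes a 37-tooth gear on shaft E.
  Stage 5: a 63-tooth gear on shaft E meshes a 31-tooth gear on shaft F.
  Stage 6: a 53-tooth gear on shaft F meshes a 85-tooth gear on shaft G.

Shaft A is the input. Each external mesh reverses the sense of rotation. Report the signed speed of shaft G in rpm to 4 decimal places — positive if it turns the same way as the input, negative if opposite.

+70726.5314 rpm (same as input, |ω| = 70726.5314 rpm)

Stage 1 [59T→50T]: ω = 2871.0000×59/50 = 3387.7800 rpm, dir flips to −; running = −3387.7800
Stage 2 [77T→16T]: ω = 3387.7800×77/16 = 16303.6913 rpm, dir flips to +; running = +16303.6913
Stage 3 [16T→12T]: ω = 16303.6913×16/12 = 21738.2550 rpm, dir flips to −; running = −21738.2550
Stage 4 [95T→37T]: ω = 21738.2550×95/37 = 55814.4385 rpm, dir flips to +; running = +55814.4385
Stage 5 [63T→31T]: ω = 55814.4385×63/31 = 113429.3428 rpm, dir flips to −; running = −113429.3428
Stage 6 [53T→85T]: ω = 113429.3428×53/85 = 70726.5314 rpm, dir flips to +; running = +70726.5314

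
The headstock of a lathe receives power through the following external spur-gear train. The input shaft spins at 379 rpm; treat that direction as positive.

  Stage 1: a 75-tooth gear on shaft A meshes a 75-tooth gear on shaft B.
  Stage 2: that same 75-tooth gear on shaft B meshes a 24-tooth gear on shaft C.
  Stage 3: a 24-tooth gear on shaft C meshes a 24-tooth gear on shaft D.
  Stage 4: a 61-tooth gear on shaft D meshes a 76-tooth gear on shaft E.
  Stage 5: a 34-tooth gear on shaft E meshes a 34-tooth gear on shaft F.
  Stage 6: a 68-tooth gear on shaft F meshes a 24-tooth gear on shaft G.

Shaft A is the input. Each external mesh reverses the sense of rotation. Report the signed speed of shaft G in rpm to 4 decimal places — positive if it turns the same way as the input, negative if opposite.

+2693.4142 rpm (same as input, |ω| = 2693.4142 rpm)

Stage 1 [75T→75T]: ω = 379.0000×75/75 = 379.0000 rpm, dir flips to −; running = −379.0000
Stage 2 [75T→24T]: ω = 379.0000×75/24 = 1184.3750 rpm, dir flips to +; running = +1184.3750
Stage 3 [24T→24T]: ω = 1184.3750×24/24 = 1184.3750 rpm, dir flips to −; running = −1184.3750
Stage 4 [61T→76T]: ω = 1184.3750×61/76 = 950.6168 rpm, dir flips to +; running = +950.6168
Stage 5 [34T→34T]: ω = 950.6168×34/34 = 950.6168 rpm, dir flips to −; running = −950.6168
Stage 6 [68T→24T]: ω = 950.6168×68/24 = 2693.4142 rpm, dir flips to +; running = +2693.4142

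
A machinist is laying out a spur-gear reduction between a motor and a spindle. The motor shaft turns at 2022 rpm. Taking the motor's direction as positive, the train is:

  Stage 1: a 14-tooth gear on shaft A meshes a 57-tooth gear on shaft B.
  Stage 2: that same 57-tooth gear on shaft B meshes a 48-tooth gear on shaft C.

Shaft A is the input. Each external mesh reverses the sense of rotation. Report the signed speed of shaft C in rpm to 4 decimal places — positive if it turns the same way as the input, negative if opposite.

+589.7500 rpm (same as input, |ω| = 589.7500 rpm)

Stage 1 [14T→57T]: ω = 2022.0000×14/57 = 496.6316 rpm, dir flips to −; running = −496.6316
Stage 2 [57T→48T]: ω = 496.6316×57/48 = 589.7500 rpm, dir flips to +; running = +589.7500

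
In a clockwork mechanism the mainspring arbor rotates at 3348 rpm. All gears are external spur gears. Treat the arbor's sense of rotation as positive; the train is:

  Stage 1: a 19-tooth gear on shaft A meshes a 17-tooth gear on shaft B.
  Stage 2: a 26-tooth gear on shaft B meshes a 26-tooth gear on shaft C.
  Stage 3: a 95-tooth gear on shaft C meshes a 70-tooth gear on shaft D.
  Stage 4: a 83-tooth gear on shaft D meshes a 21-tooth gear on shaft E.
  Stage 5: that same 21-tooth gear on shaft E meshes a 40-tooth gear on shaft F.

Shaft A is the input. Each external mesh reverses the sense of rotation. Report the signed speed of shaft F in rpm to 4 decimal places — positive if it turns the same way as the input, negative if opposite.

Stage 1 [19T→17T]: ω = 3348.0000×19/17 = 3741.8824 rpm, dir flips to −; running = −3741.8824
Stage 2 [26T→26T]: ω = 3741.8824×26/26 = 3741.8824 rpm, dir flips to +; running = +3741.8824
Stage 3 [95T→70T]: ω = 3741.8824×95/70 = 5078.2689 rpm, dir flips to −; running = −5078.2689
Stage 4 [83T→21T]: ω = 5078.2689×83/21 = 20071.2533 rpm, dir flips to +; running = +20071.2533
Stage 5 [21T→40T]: ω = 20071.2533×21/40 = 10537.4080 rpm, dir flips to −; running = −10537.4080

-10537.4080 rpm (opposite to input, |ω| = 10537.4080 rpm)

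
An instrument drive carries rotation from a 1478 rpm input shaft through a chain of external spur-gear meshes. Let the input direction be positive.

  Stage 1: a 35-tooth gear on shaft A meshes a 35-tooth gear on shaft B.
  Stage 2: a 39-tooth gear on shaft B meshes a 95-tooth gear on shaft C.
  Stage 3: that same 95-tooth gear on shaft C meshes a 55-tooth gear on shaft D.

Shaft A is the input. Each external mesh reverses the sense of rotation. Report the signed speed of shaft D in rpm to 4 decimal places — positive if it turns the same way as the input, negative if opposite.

Stage 1 [35T→35T]: ω = 1478.0000×35/35 = 1478.0000 rpm, dir flips to −; running = −1478.0000
Stage 2 [39T→95T]: ω = 1478.0000×39/95 = 606.7579 rpm, dir flips to +; running = +606.7579
Stage 3 [95T→55T]: ω = 606.7579×95/55 = 1048.0364 rpm, dir flips to −; running = −1048.0364

-1048.0364 rpm (opposite to input, |ω| = 1048.0364 rpm)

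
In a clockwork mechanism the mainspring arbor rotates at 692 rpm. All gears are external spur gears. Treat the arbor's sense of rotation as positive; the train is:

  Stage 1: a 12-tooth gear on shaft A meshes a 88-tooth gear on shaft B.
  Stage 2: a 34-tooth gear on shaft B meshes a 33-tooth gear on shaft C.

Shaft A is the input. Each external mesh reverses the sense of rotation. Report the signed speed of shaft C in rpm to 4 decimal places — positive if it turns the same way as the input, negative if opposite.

Stage 1 [12T→88T]: ω = 692.0000×12/88 = 94.3636 rpm, dir flips to −; running = −94.3636
Stage 2 [34T→33T]: ω = 94.3636×34/33 = 97.2231 rpm, dir flips to +; running = +97.2231

+97.2231 rpm (same as input, |ω| = 97.2231 rpm)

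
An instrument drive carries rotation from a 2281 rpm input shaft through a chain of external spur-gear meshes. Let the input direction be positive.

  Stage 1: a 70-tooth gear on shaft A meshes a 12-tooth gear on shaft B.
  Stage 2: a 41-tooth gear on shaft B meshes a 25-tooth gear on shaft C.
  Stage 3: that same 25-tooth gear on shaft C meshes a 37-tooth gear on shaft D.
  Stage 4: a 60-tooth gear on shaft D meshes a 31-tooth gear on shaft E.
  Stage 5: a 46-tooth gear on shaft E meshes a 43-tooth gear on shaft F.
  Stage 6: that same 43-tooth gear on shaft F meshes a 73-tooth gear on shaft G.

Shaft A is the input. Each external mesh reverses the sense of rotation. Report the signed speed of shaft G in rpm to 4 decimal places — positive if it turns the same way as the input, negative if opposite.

+17982.4450 rpm (same as input, |ω| = 17982.4450 rpm)

Stage 1 [70T→12T]: ω = 2281.0000×70/12 = 13305.8333 rpm, dir flips to −; running = −13305.8333
Stage 2 [41T→25T]: ω = 13305.8333×41/25 = 21821.5667 rpm, dir flips to +; running = +21821.5667
Stage 3 [25T→37T]: ω = 21821.5667×25/37 = 14744.3018 rpm, dir flips to −; running = −14744.3018
Stage 4 [60T→31T]: ω = 14744.3018×60/31 = 28537.3583 rpm, dir flips to +; running = +28537.3583
Stage 5 [46T→43T]: ω = 28537.3583×46/43 = 30528.3368 rpm, dir flips to −; running = −30528.3368
Stage 6 [43T→73T]: ω = 30528.3368×43/73 = 17982.4450 rpm, dir flips to +; running = +17982.4450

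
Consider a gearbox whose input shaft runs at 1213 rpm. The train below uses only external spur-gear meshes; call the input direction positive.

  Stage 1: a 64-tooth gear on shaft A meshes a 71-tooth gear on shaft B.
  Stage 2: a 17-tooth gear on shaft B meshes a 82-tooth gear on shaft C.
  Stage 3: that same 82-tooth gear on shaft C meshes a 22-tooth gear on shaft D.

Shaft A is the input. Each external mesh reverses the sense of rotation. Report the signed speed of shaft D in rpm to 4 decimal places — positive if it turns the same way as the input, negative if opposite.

Stage 1 [64T→71T]: ω = 1213.0000×64/71 = 1093.4085 rpm, dir flips to −; running = −1093.4085
Stage 2 [17T→82T]: ω = 1093.4085×17/82 = 226.6822 rpm, dir flips to +; running = +226.6822
Stage 3 [82T→22T]: ω = 226.6822×82/22 = 844.9065 rpm, dir flips to −; running = −844.9065

-844.9065 rpm (opposite to input, |ω| = 844.9065 rpm)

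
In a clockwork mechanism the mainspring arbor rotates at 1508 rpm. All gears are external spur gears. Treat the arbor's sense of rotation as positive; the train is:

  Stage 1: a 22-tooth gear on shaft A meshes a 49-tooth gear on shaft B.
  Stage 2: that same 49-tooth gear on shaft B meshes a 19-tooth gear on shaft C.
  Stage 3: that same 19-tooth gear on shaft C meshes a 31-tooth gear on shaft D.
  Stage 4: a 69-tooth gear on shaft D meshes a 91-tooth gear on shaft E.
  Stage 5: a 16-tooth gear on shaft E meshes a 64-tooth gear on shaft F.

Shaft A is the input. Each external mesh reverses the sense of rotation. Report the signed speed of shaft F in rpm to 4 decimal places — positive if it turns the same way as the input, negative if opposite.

Stage 1 [22T→49T]: ω = 1508.0000×22/49 = 677.0612 rpm, dir flips to −; running = −677.0612
Stage 2 [49T→19T]: ω = 677.0612×49/19 = 1746.1053 rpm, dir flips to +; running = +1746.1053
Stage 3 [19T→31T]: ω = 1746.1053×19/31 = 1070.1935 rpm, dir flips to −; running = −1070.1935
Stage 4 [69T→91T]: ω = 1070.1935×69/91 = 811.4654 rpm, dir flips to +; running = +811.4654
Stage 5 [16T→64T]: ω = 811.4654×16/64 = 202.8664 rpm, dir flips to −; running = −202.8664

-202.8664 rpm (opposite to input, |ω| = 202.8664 rpm)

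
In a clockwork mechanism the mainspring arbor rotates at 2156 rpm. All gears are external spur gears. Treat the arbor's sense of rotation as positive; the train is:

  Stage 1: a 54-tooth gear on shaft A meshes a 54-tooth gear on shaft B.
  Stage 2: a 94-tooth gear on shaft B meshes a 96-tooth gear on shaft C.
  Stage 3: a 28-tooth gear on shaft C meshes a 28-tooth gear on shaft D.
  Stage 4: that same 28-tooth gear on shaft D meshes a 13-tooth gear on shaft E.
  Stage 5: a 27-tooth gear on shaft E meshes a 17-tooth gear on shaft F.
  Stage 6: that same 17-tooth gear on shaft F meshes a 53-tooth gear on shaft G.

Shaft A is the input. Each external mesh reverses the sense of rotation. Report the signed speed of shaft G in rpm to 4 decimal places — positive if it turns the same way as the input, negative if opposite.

+2316.3701 rpm (same as input, |ω| = 2316.3701 rpm)

Stage 1 [54T→54T]: ω = 2156.0000×54/54 = 2156.0000 rpm, dir flips to −; running = −2156.0000
Stage 2 [94T→96T]: ω = 2156.0000×94/96 = 2111.0833 rpm, dir flips to +; running = +2111.0833
Stage 3 [28T→28T]: ω = 2111.0833×28/28 = 2111.0833 rpm, dir flips to −; running = −2111.0833
Stage 4 [28T→13T]: ω = 2111.0833×28/13 = 4546.9487 rpm, dir flips to +; running = +4546.9487
Stage 5 [27T→17T]: ω = 4546.9487×27/17 = 7221.6244 rpm, dir flips to −; running = −7221.6244
Stage 6 [17T→53T]: ω = 7221.6244×17/53 = 2316.3701 rpm, dir flips to +; running = +2316.3701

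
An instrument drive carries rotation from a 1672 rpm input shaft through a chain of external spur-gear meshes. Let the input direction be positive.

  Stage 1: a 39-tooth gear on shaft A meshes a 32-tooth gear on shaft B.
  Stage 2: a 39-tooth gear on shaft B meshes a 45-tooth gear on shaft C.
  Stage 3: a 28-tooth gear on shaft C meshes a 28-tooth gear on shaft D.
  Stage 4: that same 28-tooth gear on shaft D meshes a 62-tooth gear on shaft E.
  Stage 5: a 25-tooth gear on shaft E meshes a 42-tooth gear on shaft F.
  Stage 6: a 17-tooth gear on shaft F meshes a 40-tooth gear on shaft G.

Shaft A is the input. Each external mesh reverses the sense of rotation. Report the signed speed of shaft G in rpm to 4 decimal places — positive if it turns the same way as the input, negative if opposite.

+201.7665 rpm (same as input, |ω| = 201.7665 rpm)

Stage 1 [39T→32T]: ω = 1672.0000×39/32 = 2037.7500 rpm, dir flips to −; running = −2037.7500
Stage 2 [39T→45T]: ω = 2037.7500×39/45 = 1766.0500 rpm, dir flips to +; running = +1766.0500
Stage 3 [28T→28T]: ω = 1766.0500×28/28 = 1766.0500 rpm, dir flips to −; running = −1766.0500
Stage 4 [28T→62T]: ω = 1766.0500×28/62 = 797.5710 rpm, dir flips to +; running = +797.5710
Stage 5 [25T→42T]: ω = 797.5710×25/42 = 474.7446 rpm, dir flips to −; running = −474.7446
Stage 6 [17T→40T]: ω = 474.7446×17/40 = 201.7665 rpm, dir flips to +; running = +201.7665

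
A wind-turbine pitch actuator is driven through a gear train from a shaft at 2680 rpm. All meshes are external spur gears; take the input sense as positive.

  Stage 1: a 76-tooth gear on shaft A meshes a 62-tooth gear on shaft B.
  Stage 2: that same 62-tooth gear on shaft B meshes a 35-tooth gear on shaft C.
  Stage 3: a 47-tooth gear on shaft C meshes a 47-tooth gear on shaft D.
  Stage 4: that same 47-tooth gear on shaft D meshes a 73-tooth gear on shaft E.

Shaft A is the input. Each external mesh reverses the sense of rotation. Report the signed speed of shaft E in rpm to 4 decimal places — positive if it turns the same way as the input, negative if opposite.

+3746.7554 rpm (same as input, |ω| = 3746.7554 rpm)

Stage 1 [76T→62T]: ω = 2680.0000×76/62 = 3285.1613 rpm, dir flips to −; running = −3285.1613
Stage 2 [62T→35T]: ω = 3285.1613×62/35 = 5819.4286 rpm, dir flips to +; running = +5819.4286
Stage 3 [47T→47T]: ω = 5819.4286×47/47 = 5819.4286 rpm, dir flips to −; running = −5819.4286
Stage 4 [47T→73T]: ω = 5819.4286×47/73 = 3746.7554 rpm, dir flips to +; running = +3746.7554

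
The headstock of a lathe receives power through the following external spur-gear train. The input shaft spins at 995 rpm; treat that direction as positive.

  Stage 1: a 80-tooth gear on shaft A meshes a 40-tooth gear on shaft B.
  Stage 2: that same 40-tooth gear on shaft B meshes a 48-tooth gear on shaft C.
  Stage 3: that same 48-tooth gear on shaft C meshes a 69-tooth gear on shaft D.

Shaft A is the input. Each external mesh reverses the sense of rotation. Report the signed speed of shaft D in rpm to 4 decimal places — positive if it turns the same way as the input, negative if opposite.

-1153.6232 rpm (opposite to input, |ω| = 1153.6232 rpm)

Stage 1 [80T→40T]: ω = 995.0000×80/40 = 1990.0000 rpm, dir flips to −; running = −1990.0000
Stage 2 [40T→48T]: ω = 1990.0000×40/48 = 1658.3333 rpm, dir flips to +; running = +1658.3333
Stage 3 [48T→69T]: ω = 1658.3333×48/69 = 1153.6232 rpm, dir flips to −; running = −1153.6232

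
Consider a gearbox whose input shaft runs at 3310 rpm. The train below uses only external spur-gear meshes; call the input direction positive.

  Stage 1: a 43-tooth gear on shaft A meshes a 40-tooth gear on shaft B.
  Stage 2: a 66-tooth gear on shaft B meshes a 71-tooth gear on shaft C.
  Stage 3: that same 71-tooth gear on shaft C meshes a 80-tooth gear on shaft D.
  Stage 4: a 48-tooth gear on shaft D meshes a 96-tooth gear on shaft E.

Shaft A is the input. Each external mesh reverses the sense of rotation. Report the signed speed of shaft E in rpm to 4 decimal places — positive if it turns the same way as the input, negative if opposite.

Stage 1 [43T→40T]: ω = 3310.0000×43/40 = 3558.2500 rpm, dir flips to −; running = −3558.2500
Stage 2 [66T→71T]: ω = 3558.2500×66/71 = 3307.6690 rpm, dir flips to +; running = +3307.6690
Stage 3 [71T→80T]: ω = 3307.6690×71/80 = 2935.5563 rpm, dir flips to −; running = −2935.5563
Stage 4 [48T→96T]: ω = 2935.5563×48/96 = 1467.7781 rpm, dir flips to +; running = +1467.7781

+1467.7781 rpm (same as input, |ω| = 1467.7781 rpm)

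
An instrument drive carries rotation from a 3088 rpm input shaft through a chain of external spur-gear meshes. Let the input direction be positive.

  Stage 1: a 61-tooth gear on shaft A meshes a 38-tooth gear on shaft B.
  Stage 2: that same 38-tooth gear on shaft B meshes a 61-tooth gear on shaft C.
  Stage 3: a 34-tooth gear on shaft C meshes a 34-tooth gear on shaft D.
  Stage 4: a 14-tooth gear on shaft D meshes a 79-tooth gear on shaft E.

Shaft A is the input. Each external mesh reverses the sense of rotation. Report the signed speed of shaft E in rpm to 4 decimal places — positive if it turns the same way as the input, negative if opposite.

Stage 1 [61T→38T]: ω = 3088.0000×61/38 = 4957.0526 rpm, dir flips to −; running = −4957.0526
Stage 2 [38T→61T]: ω = 4957.0526×38/61 = 3088.0000 rpm, dir flips to +; running = +3088.0000
Stage 3 [34T→34T]: ω = 3088.0000×34/34 = 3088.0000 rpm, dir flips to −; running = −3088.0000
Stage 4 [14T→79T]: ω = 3088.0000×14/79 = 547.2405 rpm, dir flips to +; running = +547.2405

+547.2405 rpm (same as input, |ω| = 547.2405 rpm)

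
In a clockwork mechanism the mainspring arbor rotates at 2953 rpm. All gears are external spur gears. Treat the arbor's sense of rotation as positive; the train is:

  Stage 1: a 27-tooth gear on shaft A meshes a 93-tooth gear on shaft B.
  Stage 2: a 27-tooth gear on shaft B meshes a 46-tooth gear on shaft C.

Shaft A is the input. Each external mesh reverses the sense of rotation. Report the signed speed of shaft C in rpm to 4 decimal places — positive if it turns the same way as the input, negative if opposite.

+503.2111 rpm (same as input, |ω| = 503.2111 rpm)

Stage 1 [27T→93T]: ω = 2953.0000×27/93 = 857.3226 rpm, dir flips to −; running = −857.3226
Stage 2 [27T→46T]: ω = 857.3226×27/46 = 503.2111 rpm, dir flips to +; running = +503.2111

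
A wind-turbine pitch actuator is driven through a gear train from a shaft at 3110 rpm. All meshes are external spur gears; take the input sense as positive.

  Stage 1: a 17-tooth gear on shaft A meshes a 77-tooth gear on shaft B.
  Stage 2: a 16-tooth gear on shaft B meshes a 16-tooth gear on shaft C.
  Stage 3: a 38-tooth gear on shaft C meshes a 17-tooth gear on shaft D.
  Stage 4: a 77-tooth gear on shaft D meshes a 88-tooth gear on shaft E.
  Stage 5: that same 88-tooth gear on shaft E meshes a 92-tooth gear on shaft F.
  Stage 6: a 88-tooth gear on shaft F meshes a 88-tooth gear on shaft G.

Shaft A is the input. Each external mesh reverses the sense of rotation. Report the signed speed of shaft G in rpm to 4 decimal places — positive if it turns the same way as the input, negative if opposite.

Stage 1 [17T→77T]: ω = 3110.0000×17/77 = 686.6234 rpm, dir flips to −; running = −686.6234
Stage 2 [16T→16T]: ω = 686.6234×16/16 = 686.6234 rpm, dir flips to +; running = +686.6234
Stage 3 [38T→17T]: ω = 686.6234×38/17 = 1534.8052 rpm, dir flips to −; running = −1534.8052
Stage 4 [77T→88T]: ω = 1534.8052×77/88 = 1342.9545 rpm, dir flips to +; running = +1342.9545
Stage 5 [88T→92T]: ω = 1342.9545×88/92 = 1284.5652 rpm, dir flips to −; running = −1284.5652
Stage 6 [88T→88T]: ω = 1284.5652×88/88 = 1284.5652 rpm, dir flips to +; running = +1284.5652

+1284.5652 rpm (same as input, |ω| = 1284.5652 rpm)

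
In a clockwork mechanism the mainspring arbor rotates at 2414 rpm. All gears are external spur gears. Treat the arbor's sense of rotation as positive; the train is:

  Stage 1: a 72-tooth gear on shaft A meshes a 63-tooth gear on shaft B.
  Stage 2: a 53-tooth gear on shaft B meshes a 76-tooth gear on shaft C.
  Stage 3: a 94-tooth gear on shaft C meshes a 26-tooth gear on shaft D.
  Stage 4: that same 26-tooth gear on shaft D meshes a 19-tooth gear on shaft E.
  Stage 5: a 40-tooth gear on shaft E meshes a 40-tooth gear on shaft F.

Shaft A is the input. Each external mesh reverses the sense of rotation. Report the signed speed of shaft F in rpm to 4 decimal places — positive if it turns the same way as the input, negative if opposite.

-9518.4393 rpm (opposite to input, |ω| = 9518.4393 rpm)

Stage 1 [72T→63T]: ω = 2414.0000×72/63 = 2758.8571 rpm, dir flips to −; running = −2758.8571
Stage 2 [53T→76T]: ω = 2758.8571×53/76 = 1923.9398 rpm, dir flips to +; running = +1923.9398
Stage 3 [94T→26T]: ω = 1923.9398×94/26 = 6955.7825 rpm, dir flips to −; running = −6955.7825
Stage 4 [26T→19T]: ω = 6955.7825×26/19 = 9518.4393 rpm, dir flips to +; running = +9518.4393
Stage 5 [40T→40T]: ω = 9518.4393×40/40 = 9518.4393 rpm, dir flips to −; running = −9518.4393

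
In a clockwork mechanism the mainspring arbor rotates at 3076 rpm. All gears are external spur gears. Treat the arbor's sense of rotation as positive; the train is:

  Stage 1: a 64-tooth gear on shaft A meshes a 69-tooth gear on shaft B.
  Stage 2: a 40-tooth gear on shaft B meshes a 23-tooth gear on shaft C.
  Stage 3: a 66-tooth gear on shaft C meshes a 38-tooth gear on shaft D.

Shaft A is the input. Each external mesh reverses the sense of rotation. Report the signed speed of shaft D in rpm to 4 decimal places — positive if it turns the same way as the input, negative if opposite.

-8618.0639 rpm (opposite to input, |ω| = 8618.0639 rpm)

Stage 1 [64T→69T]: ω = 3076.0000×64/69 = 2853.1014 rpm, dir flips to −; running = −2853.1014
Stage 2 [40T→23T]: ω = 2853.1014×40/23 = 4961.9156 rpm, dir flips to +; running = +4961.9156
Stage 3 [66T→38T]: ω = 4961.9156×66/38 = 8618.0639 rpm, dir flips to −; running = −8618.0639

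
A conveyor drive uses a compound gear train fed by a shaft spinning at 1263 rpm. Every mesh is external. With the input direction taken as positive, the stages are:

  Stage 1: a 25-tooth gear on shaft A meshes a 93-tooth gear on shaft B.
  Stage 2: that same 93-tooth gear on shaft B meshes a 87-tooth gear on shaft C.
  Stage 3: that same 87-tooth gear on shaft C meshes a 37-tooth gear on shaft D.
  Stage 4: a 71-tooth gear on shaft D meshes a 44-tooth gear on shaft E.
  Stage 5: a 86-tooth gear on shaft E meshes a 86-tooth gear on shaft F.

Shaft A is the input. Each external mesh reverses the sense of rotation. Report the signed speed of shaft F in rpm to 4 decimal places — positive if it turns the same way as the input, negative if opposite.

Stage 1 [25T→93T]: ω = 1263.0000×25/93 = 339.5161 rpm, dir flips to −; running = −339.5161
Stage 2 [93T→87T]: ω = 339.5161×93/87 = 362.9310 rpm, dir flips to +; running = +362.9310
Stage 3 [87T→37T]: ω = 362.9310×87/37 = 853.3784 rpm, dir flips to −; running = −853.3784
Stage 4 [71T→44T]: ω = 853.3784×71/44 = 1377.0424 rpm, dir flips to +; running = +1377.0424
Stage 5 [86T→86T]: ω = 1377.0424×86/86 = 1377.0424 rpm, dir flips to −; running = −1377.0424

-1377.0424 rpm (opposite to input, |ω| = 1377.0424 rpm)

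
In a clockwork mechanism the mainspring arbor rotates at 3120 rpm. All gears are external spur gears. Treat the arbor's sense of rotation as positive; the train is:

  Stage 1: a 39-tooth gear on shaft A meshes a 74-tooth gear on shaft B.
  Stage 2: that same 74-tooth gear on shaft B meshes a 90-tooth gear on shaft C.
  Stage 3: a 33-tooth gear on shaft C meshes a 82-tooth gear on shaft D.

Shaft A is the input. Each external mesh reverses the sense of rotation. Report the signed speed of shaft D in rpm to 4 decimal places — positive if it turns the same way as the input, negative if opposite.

Stage 1 [39T→74T]: ω = 3120.0000×39/74 = 1644.3243 rpm, dir flips to −; running = −1644.3243
Stage 2 [74T→90T]: ω = 1644.3243×74/90 = 1352.0000 rpm, dir flips to +; running = +1352.0000
Stage 3 [33T→82T]: ω = 1352.0000×33/82 = 544.0976 rpm, dir flips to −; running = −544.0976

-544.0976 rpm (opposite to input, |ω| = 544.0976 rpm)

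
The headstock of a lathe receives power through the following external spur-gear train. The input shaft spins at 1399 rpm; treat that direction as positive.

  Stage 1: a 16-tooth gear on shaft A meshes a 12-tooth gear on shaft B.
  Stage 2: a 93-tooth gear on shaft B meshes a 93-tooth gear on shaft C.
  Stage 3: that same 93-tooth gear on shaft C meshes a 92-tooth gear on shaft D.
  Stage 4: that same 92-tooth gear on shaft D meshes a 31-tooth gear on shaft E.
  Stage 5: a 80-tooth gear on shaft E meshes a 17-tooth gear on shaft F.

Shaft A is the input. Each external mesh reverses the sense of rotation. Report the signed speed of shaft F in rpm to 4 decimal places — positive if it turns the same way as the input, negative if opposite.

Stage 1 [16T→12T]: ω = 1399.0000×16/12 = 1865.3333 rpm, dir flips to −; running = −1865.3333
Stage 2 [93T→93T]: ω = 1865.3333×93/93 = 1865.3333 rpm, dir flips to +; running = +1865.3333
Stage 3 [93T→92T]: ω = 1865.3333×93/92 = 1885.6087 rpm, dir flips to −; running = −1885.6087
Stage 4 [92T→31T]: ω = 1885.6087×92/31 = 5596.0000 rpm, dir flips to +; running = +5596.0000
Stage 5 [80T→17T]: ω = 5596.0000×80/17 = 26334.1176 rpm, dir flips to −; running = −26334.1176

-26334.1176 rpm (opposite to input, |ω| = 26334.1176 rpm)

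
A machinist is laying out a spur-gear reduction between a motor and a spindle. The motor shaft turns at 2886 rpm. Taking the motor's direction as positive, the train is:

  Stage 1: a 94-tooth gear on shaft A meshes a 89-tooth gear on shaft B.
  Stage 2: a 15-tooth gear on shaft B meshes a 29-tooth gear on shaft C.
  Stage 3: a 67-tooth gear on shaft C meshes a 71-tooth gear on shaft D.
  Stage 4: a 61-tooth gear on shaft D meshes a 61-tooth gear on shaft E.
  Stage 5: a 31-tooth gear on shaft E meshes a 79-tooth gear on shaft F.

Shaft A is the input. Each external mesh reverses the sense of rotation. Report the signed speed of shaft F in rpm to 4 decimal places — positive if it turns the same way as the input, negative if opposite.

-583.8194 rpm (opposite to input, |ω| = 583.8194 rpm)

Stage 1 [94T→89T]: ω = 2886.0000×94/89 = 3048.1348 rpm, dir flips to −; running = −3048.1348
Stage 2 [15T→29T]: ω = 3048.1348×15/29 = 1576.6215 rpm, dir flips to +; running = +1576.6215
Stage 3 [67T→71T]: ω = 1576.6215×67/71 = 1487.7977 rpm, dir flips to −; running = −1487.7977
Stage 4 [61T→61T]: ω = 1487.7977×61/61 = 1487.7977 rpm, dir flips to +; running = +1487.7977
Stage 5 [31T→79T]: ω = 1487.7977×31/79 = 583.8194 rpm, dir flips to −; running = −583.8194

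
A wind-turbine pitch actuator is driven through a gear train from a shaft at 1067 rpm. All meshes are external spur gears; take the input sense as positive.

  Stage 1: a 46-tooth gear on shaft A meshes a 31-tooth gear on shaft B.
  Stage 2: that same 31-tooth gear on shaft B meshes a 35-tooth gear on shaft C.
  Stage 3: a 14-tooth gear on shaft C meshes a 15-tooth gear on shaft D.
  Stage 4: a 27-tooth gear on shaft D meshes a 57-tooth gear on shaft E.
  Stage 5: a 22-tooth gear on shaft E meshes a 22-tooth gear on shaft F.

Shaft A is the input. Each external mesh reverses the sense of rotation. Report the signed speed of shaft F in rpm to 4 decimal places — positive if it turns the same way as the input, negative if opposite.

Stage 1 [46T→31T]: ω = 1067.0000×46/31 = 1583.2903 rpm, dir flips to −; running = −1583.2903
Stage 2 [31T→35T]: ω = 1583.2903×31/35 = 1402.3429 rpm, dir flips to +; running = +1402.3429
Stage 3 [14T→15T]: ω = 1402.3429×14/15 = 1308.8533 rpm, dir flips to −; running = −1308.8533
Stage 4 [27T→57T]: ω = 1308.8533×27/57 = 619.9832 rpm, dir flips to +; running = +619.9832
Stage 5 [22T→22T]: ω = 619.9832×22/22 = 619.9832 rpm, dir flips to −; running = −619.9832

-619.9832 rpm (opposite to input, |ω| = 619.9832 rpm)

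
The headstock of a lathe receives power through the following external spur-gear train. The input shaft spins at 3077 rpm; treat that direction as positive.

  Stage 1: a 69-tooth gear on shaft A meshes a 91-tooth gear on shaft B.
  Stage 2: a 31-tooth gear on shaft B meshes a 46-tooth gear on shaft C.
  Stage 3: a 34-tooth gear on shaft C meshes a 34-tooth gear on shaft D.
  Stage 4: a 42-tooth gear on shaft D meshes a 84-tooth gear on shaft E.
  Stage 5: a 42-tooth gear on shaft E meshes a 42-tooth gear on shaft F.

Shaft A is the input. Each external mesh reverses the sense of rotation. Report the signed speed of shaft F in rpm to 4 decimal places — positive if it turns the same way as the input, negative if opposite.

-786.1566 rpm (opposite to input, |ω| = 786.1566 rpm)

Stage 1 [69T→91T]: ω = 3077.0000×69/91 = 2333.1099 rpm, dir flips to −; running = −2333.1099
Stage 2 [31T→46T]: ω = 2333.1099×31/46 = 1572.3132 rpm, dir flips to +; running = +1572.3132
Stage 3 [34T→34T]: ω = 1572.3132×34/34 = 1572.3132 rpm, dir flips to −; running = −1572.3132
Stage 4 [42T→84T]: ω = 1572.3132×42/84 = 786.1566 rpm, dir flips to +; running = +786.1566
Stage 5 [42T→42T]: ω = 786.1566×42/42 = 786.1566 rpm, dir flips to −; running = −786.1566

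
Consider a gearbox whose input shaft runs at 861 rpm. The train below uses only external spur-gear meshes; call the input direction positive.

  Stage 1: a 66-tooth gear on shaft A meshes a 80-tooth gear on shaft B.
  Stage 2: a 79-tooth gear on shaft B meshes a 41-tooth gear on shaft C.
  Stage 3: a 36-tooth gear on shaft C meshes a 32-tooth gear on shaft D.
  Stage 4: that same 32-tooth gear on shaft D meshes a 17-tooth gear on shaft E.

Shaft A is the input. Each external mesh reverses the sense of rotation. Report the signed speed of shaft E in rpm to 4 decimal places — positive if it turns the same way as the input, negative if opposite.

Stage 1 [66T→80T]: ω = 861.0000×66/80 = 710.3250 rpm, dir flips to −; running = −710.3250
Stage 2 [79T→41T]: ω = 710.3250×79/41 = 1368.6750 rpm, dir flips to +; running = +1368.6750
Stage 3 [36T→32T]: ω = 1368.6750×36/32 = 1539.7594 rpm, dir flips to −; running = −1539.7594
Stage 4 [32T→17T]: ω = 1539.7594×32/17 = 2898.3706 rpm, dir flips to +; running = +2898.3706

+2898.3706 rpm (same as input, |ω| = 2898.3706 rpm)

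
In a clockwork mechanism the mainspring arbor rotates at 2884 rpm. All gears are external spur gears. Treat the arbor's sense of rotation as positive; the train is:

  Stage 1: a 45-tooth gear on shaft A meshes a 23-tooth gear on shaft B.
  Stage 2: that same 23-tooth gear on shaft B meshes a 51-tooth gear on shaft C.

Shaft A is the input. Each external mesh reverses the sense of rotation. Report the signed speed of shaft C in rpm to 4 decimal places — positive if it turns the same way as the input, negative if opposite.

Stage 1 [45T→23T]: ω = 2884.0000×45/23 = 5642.6087 rpm, dir flips to −; running = −5642.6087
Stage 2 [23T→51T]: ω = 5642.6087×23/51 = 2544.7059 rpm, dir flips to +; running = +2544.7059

+2544.7059 rpm (same as input, |ω| = 2544.7059 rpm)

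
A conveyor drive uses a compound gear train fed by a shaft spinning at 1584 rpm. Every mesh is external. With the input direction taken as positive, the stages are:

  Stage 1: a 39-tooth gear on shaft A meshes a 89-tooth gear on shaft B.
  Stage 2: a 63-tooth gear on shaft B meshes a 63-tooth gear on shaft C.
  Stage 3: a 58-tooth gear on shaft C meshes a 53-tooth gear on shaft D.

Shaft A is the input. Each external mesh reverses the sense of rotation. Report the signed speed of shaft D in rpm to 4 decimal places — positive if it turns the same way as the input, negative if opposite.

-759.5947 rpm (opposite to input, |ω| = 759.5947 rpm)

Stage 1 [39T→89T]: ω = 1584.0000×39/89 = 694.1124 rpm, dir flips to −; running = −694.1124
Stage 2 [63T→63T]: ω = 694.1124×63/63 = 694.1124 rpm, dir flips to +; running = +694.1124
Stage 3 [58T→53T]: ω = 694.1124×58/53 = 759.5947 rpm, dir flips to −; running = −759.5947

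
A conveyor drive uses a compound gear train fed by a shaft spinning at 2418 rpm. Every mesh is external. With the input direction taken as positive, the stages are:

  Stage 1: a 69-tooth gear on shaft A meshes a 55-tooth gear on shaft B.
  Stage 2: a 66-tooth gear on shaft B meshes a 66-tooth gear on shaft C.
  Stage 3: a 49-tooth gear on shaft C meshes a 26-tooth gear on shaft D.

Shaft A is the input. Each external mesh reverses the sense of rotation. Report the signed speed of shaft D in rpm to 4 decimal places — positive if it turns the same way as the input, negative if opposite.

-5716.9636 rpm (opposite to input, |ω| = 5716.9636 rpm)

Stage 1 [69T→55T]: ω = 2418.0000×69/55 = 3033.4909 rpm, dir flips to −; running = −3033.4909
Stage 2 [66T→66T]: ω = 3033.4909×66/66 = 3033.4909 rpm, dir flips to +; running = +3033.4909
Stage 3 [49T→26T]: ω = 3033.4909×49/26 = 5716.9636 rpm, dir flips to −; running = −5716.9636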